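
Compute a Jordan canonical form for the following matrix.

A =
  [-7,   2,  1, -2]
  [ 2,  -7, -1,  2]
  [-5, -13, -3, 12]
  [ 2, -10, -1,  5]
J_3(-5) ⊕ J_1(3)

The characteristic polynomial is
  det(x·I − A) = x^4 + 12*x^3 + 30*x^2 - 100*x - 375 = (x - 3)*(x + 5)^3

Eigenvalues and multiplicities (the geometric multiplicity of λ is n − rank(A − λI), which equals the number of Jordan blocks for λ):
  λ = -5: algebraic multiplicity = 3, geometric multiplicity = 1
  λ = 3: algebraic multiplicity = 1, geometric multiplicity = 1

Determining the block sizes for each eigenvalue:
  λ = -5: one block (gm = 1), so the single block has size am = 3 → block sizes [3]
  λ = 3: one block (gm = 1), so the single block has size am = 1 → block sizes [1]

Assembling the blocks gives a Jordan form
J =
  [-5,  1,  0, 0]
  [ 0, -5,  1, 0]
  [ 0,  0, -5, 0]
  [ 0,  0,  0, 3]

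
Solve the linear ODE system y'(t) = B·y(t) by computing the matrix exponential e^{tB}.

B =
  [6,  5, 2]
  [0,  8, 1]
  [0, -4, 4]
e^{tB} =
  [exp(6*t), t^2*exp(6*t) + 5*t*exp(6*t), t^2*exp(6*t)/2 + 2*t*exp(6*t)]
  [0, 2*t*exp(6*t) + exp(6*t), t*exp(6*t)]
  [0, -4*t*exp(6*t), -2*t*exp(6*t) + exp(6*t)]

Strategy: write B = P · J · P⁻¹ where J is a Jordan canonical form, so e^{tB} = P · e^{tJ} · P⁻¹, and e^{tJ} can be computed block-by-block.

B has Jordan form
J =
  [6, 1, 0]
  [0, 6, 1]
  [0, 0, 6]
(up to reordering of blocks).

Per-block formulas:
  For a 3×3 Jordan block J_3(6): exp(t · J_3(6)) = e^(6t)·(I + t·N + (t^2/2)·N^2), where N is the 3×3 nilpotent shift.

After assembling e^{tJ} and conjugating by P, we get:

e^{tB} =
  [exp(6*t), t^2*exp(6*t) + 5*t*exp(6*t), t^2*exp(6*t)/2 + 2*t*exp(6*t)]
  [0, 2*t*exp(6*t) + exp(6*t), t*exp(6*t)]
  [0, -4*t*exp(6*t), -2*t*exp(6*t) + exp(6*t)]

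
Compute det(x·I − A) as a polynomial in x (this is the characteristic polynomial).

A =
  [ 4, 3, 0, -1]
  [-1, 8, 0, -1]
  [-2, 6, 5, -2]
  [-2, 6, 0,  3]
x^4 - 20*x^3 + 150*x^2 - 500*x + 625

Expanding det(x·I − A) (e.g. by cofactor expansion or by noting that A is similar to its Jordan form J, which has the same characteristic polynomial as A) gives
  χ_A(x) = x^4 - 20*x^3 + 150*x^2 - 500*x + 625
which factors as (x - 5)^4. The eigenvalues (with algebraic multiplicities) are λ = 5 with multiplicity 4.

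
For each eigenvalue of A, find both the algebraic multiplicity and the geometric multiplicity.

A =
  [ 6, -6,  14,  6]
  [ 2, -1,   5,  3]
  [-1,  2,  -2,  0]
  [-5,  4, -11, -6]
λ = -3: alg = 1, geom = 1; λ = 0: alg = 3, geom = 1

Step 1 — factor the characteristic polynomial to read off the algebraic multiplicities:
  χ_A(x) = x^3*(x + 3)

Step 2 — compute geometric multiplicities via the rank-nullity identity g(λ) = n − rank(A − λI):
  rank(A − (-3)·I) = 3, so dim ker(A − (-3)·I) = n − 3 = 1
  rank(A − (0)·I) = 3, so dim ker(A − (0)·I) = n − 3 = 1

Summary:
  λ = -3: algebraic multiplicity = 1, geometric multiplicity = 1
  λ = 0: algebraic multiplicity = 3, geometric multiplicity = 1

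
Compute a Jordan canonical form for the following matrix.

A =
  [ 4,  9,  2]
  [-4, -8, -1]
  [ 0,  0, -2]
J_3(-2)

The characteristic polynomial is
  det(x·I − A) = x^3 + 6*x^2 + 12*x + 8 = (x + 2)^3

Eigenvalues and multiplicities (the geometric multiplicity of λ is n − rank(A − λI), which equals the number of Jordan blocks for λ):
  λ = -2: algebraic multiplicity = 3, geometric multiplicity = 1

Determining the block sizes for each eigenvalue:
  λ = -2: one block (gm = 1), so the single block has size am = 3 → block sizes [3]

Assembling the blocks gives a Jordan form
J =
  [-2,  1,  0]
  [ 0, -2,  1]
  [ 0,  0, -2]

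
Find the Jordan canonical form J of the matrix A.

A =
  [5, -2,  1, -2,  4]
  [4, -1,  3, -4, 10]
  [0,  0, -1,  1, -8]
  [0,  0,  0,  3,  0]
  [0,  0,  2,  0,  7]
J_1(1) ⊕ J_3(3) ⊕ J_1(3)

The characteristic polynomial is
  det(x·I − A) = x^5 - 13*x^4 + 66*x^3 - 162*x^2 + 189*x - 81 = (x - 3)^4*(x - 1)

Eigenvalues and multiplicities (the geometric multiplicity of λ is n − rank(A − λI), which equals the number of Jordan blocks for λ):
  λ = 1: algebraic multiplicity = 1, geometric multiplicity = 1
  λ = 3: algebraic multiplicity = 4, geometric multiplicity = 2

Determining the block sizes for each eigenvalue:
  λ = 1: one block (gm = 1), so the single block has size am = 1 → block sizes [1]
  λ = 3: with am = 4 and gm = 2, the partition is not yet determined (e.g. several partitions of 4 into 2 parts exist). Let N = A − (3)·I. Computing rank(N^1) = 3, rank(N^2) = 2, rank(N^3) = 1; the number of blocks of size ≥ j is rank(N^{j−1}) − rank(N^j), giving [2, 1, 1]. So we have 1 block(s) of size 3, 1 block(s) of size 1 → block sizes [3, 1]

Assembling the blocks gives a Jordan form
J =
  [1, 0, 0, 0, 0]
  [0, 3, 1, 0, 0]
  [0, 0, 3, 1, 0]
  [0, 0, 0, 3, 0]
  [0, 0, 0, 0, 3]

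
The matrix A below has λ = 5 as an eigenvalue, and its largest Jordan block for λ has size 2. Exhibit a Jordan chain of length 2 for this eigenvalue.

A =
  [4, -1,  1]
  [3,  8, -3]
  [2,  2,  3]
A Jordan chain for λ = 5 of length 2:
v_1 = (-1, 3, 2)ᵀ
v_2 = (1, 0, 0)ᵀ

Let N = A − (5)·I. We want v_2 with N^2 v_2 = 0 but N^1 v_2 ≠ 0; then v_{j-1} := N · v_j for j = 2, …, 2.

Pick v_2 = (1, 0, 0)ᵀ.
Then v_1 = N · v_2 = (-1, 3, 2)ᵀ.

Sanity check: (A − (5)·I) v_1 = (0, 0, 0)ᵀ = 0. ✓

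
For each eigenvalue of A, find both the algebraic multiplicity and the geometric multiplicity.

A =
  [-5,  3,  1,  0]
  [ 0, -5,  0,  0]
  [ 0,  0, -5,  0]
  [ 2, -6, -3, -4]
λ = -5: alg = 3, geom = 2; λ = -4: alg = 1, geom = 1

Step 1 — factor the characteristic polynomial to read off the algebraic multiplicities:
  χ_A(x) = (x + 4)*(x + 5)^3

Step 2 — compute geometric multiplicities via the rank-nullity identity g(λ) = n − rank(A − λI):
  rank(A − (-5)·I) = 2, so dim ker(A − (-5)·I) = n − 2 = 2
  rank(A − (-4)·I) = 3, so dim ker(A − (-4)·I) = n − 3 = 1

Summary:
  λ = -5: algebraic multiplicity = 3, geometric multiplicity = 2
  λ = -4: algebraic multiplicity = 1, geometric multiplicity = 1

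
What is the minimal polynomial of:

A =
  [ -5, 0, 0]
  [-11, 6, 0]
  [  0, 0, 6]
x^2 - x - 30

The characteristic polynomial is χ_A(x) = (x - 6)^2*(x + 5), so the eigenvalues are known. The minimal polynomial is
  m_A(x) = Π_λ (x − λ)^{k_λ}
where k_λ is the size of the *largest* Jordan block for λ (equivalently, the smallest k with (A − λI)^k v = 0 for every generalised eigenvector v of λ).

  λ = -5: largest Jordan block has size 1, contributing (x + 5)
  λ = 6: largest Jordan block has size 1, contributing (x − 6)

So m_A(x) = (x - 6)*(x + 5) = x^2 - x - 30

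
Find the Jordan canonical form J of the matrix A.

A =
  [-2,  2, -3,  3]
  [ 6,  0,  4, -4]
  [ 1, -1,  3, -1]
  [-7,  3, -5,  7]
J_3(2) ⊕ J_1(2)

The characteristic polynomial is
  det(x·I − A) = x^4 - 8*x^3 + 24*x^2 - 32*x + 16 = (x - 2)^4

Eigenvalues and multiplicities (the geometric multiplicity of λ is n − rank(A − λI), which equals the number of Jordan blocks for λ):
  λ = 2: algebraic multiplicity = 4, geometric multiplicity = 2

Determining the block sizes for each eigenvalue:
  λ = 2: with am = 4 and gm = 2, the partition is not yet determined (e.g. several partitions of 4 into 2 parts exist). Let N = A − (2)·I. Computing rank(N^1) = 2, rank(N^2) = 1, rank(N^3) = 0; the number of blocks of size ≥ j is rank(N^{j−1}) − rank(N^j), giving [2, 1, 1]. So we have 1 block(s) of size 3, 1 block(s) of size 1 → block sizes [3, 1]

Assembling the blocks gives a Jordan form
J =
  [2, 1, 0, 0]
  [0, 2, 1, 0]
  [0, 0, 2, 0]
  [0, 0, 0, 2]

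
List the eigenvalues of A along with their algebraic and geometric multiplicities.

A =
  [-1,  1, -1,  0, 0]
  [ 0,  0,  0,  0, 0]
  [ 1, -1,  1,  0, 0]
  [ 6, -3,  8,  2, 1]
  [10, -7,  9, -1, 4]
λ = 0: alg = 3, geom = 2; λ = 3: alg = 2, geom = 1

Step 1 — factor the characteristic polynomial to read off the algebraic multiplicities:
  χ_A(x) = x^3*(x - 3)^2

Step 2 — compute geometric multiplicities via the rank-nullity identity g(λ) = n − rank(A − λI):
  rank(A − (0)·I) = 3, so dim ker(A − (0)·I) = n − 3 = 2
  rank(A − (3)·I) = 4, so dim ker(A − (3)·I) = n − 4 = 1

Summary:
  λ = 0: algebraic multiplicity = 3, geometric multiplicity = 2
  λ = 3: algebraic multiplicity = 2, geometric multiplicity = 1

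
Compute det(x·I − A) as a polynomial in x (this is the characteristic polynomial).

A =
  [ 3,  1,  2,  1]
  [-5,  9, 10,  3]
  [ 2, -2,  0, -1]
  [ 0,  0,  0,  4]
x^4 - 16*x^3 + 96*x^2 - 256*x + 256

Expanding det(x·I − A) (e.g. by cofactor expansion or by noting that A is similar to its Jordan form J, which has the same characteristic polynomial as A) gives
  χ_A(x) = x^4 - 16*x^3 + 96*x^2 - 256*x + 256
which factors as (x - 4)^4. The eigenvalues (with algebraic multiplicities) are λ = 4 with multiplicity 4.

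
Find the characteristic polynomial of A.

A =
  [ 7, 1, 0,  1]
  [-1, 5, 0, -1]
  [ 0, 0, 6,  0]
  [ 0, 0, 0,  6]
x^4 - 24*x^3 + 216*x^2 - 864*x + 1296

Expanding det(x·I − A) (e.g. by cofactor expansion or by noting that A is similar to its Jordan form J, which has the same characteristic polynomial as A) gives
  χ_A(x) = x^4 - 24*x^3 + 216*x^2 - 864*x + 1296
which factors as (x - 6)^4. The eigenvalues (with algebraic multiplicities) are λ = 6 with multiplicity 4.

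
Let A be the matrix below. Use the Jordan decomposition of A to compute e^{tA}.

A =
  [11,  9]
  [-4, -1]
e^{tA} =
  [6*t*exp(5*t) + exp(5*t), 9*t*exp(5*t)]
  [-4*t*exp(5*t), -6*t*exp(5*t) + exp(5*t)]

Strategy: write A = P · J · P⁻¹ where J is a Jordan canonical form, so e^{tA} = P · e^{tJ} · P⁻¹, and e^{tJ} can be computed block-by-block.

A has Jordan form
J =
  [5, 1]
  [0, 5]
(up to reordering of blocks).

Per-block formulas:
  For a 2×2 Jordan block J_2(5): exp(t · J_2(5)) = e^(5t)·(I + t·N), where N is the 2×2 nilpotent shift.

After assembling e^{tJ} and conjugating by P, we get:

e^{tA} =
  [6*t*exp(5*t) + exp(5*t), 9*t*exp(5*t)]
  [-4*t*exp(5*t), -6*t*exp(5*t) + exp(5*t)]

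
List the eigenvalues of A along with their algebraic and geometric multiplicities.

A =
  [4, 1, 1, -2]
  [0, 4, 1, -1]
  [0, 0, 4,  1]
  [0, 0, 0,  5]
λ = 4: alg = 3, geom = 1; λ = 5: alg = 1, geom = 1

Step 1 — factor the characteristic polynomial to read off the algebraic multiplicities:
  χ_A(x) = (x - 5)*(x - 4)^3

Step 2 — compute geometric multiplicities via the rank-nullity identity g(λ) = n − rank(A − λI):
  rank(A − (4)·I) = 3, so dim ker(A − (4)·I) = n − 3 = 1
  rank(A − (5)·I) = 3, so dim ker(A − (5)·I) = n − 3 = 1

Summary:
  λ = 4: algebraic multiplicity = 3, geometric multiplicity = 1
  λ = 5: algebraic multiplicity = 1, geometric multiplicity = 1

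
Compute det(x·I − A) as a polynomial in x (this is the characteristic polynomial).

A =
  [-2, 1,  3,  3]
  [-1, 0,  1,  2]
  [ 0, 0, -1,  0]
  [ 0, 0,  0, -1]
x^4 + 4*x^3 + 6*x^2 + 4*x + 1

Expanding det(x·I − A) (e.g. by cofactor expansion or by noting that A is similar to its Jordan form J, which has the same characteristic polynomial as A) gives
  χ_A(x) = x^4 + 4*x^3 + 6*x^2 + 4*x + 1
which factors as (x + 1)^4. The eigenvalues (with algebraic multiplicities) are λ = -1 with multiplicity 4.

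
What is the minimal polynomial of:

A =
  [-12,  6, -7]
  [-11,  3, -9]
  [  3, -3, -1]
x^3 + 10*x^2 + 33*x + 36

The characteristic polynomial is χ_A(x) = (x + 3)^2*(x + 4), so the eigenvalues are known. The minimal polynomial is
  m_A(x) = Π_λ (x − λ)^{k_λ}
where k_λ is the size of the *largest* Jordan block for λ (equivalently, the smallest k with (A − λI)^k v = 0 for every generalised eigenvector v of λ).

  λ = -4: largest Jordan block has size 1, contributing (x + 4)
  λ = -3: largest Jordan block has size 2, contributing (x + 3)^2

So m_A(x) = (x + 3)^2*(x + 4) = x^3 + 10*x^2 + 33*x + 36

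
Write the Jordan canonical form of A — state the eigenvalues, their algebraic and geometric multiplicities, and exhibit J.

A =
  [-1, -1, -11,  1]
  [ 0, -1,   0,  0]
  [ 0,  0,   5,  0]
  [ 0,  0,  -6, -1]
J_2(-1) ⊕ J_1(-1) ⊕ J_1(5)

The characteristic polynomial is
  det(x·I − A) = x^4 - 2*x^3 - 12*x^2 - 14*x - 5 = (x - 5)*(x + 1)^3

Eigenvalues and multiplicities (the geometric multiplicity of λ is n − rank(A − λI), which equals the number of Jordan blocks for λ):
  λ = -1: algebraic multiplicity = 3, geometric multiplicity = 2
  λ = 5: algebraic multiplicity = 1, geometric multiplicity = 1

Determining the block sizes for each eigenvalue:
  λ = -1: 2 blocks summing to 3 forces exactly one block of size 2 and the rest size 1 → block sizes [2, 1]
  λ = 5: one block (gm = 1), so the single block has size am = 1 → block sizes [1]

Assembling the blocks gives a Jordan form
J =
  [-1,  1,  0, 0]
  [ 0, -1,  0, 0]
  [ 0,  0, -1, 0]
  [ 0,  0,  0, 5]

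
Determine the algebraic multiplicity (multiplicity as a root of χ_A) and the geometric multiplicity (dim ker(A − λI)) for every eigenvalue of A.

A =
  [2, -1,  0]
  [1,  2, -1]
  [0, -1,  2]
λ = 2: alg = 3, geom = 1

Step 1 — factor the characteristic polynomial to read off the algebraic multiplicities:
  χ_A(x) = (x - 2)^3

Step 2 — compute geometric multiplicities via the rank-nullity identity g(λ) = n − rank(A − λI):
  rank(A − (2)·I) = 2, so dim ker(A − (2)·I) = n − 2 = 1

Summary:
  λ = 2: algebraic multiplicity = 3, geometric multiplicity = 1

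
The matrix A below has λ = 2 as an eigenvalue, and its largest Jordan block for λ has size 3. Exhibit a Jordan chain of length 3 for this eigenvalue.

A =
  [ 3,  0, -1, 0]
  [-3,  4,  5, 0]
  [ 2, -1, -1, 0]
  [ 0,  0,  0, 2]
A Jordan chain for λ = 2 of length 3:
v_1 = (-1, 1, -1, 0)ᵀ
v_2 = (1, -3, 2, 0)ᵀ
v_3 = (1, 0, 0, 0)ᵀ

Let N = A − (2)·I. We want v_3 with N^3 v_3 = 0 but N^2 v_3 ≠ 0; then v_{j-1} := N · v_j for j = 3, …, 2.

Pick v_3 = (1, 0, 0, 0)ᵀ.
Then v_2 = N · v_3 = (1, -3, 2, 0)ᵀ.
Then v_1 = N · v_2 = (-1, 1, -1, 0)ᵀ.

Sanity check: (A − (2)·I) v_1 = (0, 0, 0, 0)ᵀ = 0. ✓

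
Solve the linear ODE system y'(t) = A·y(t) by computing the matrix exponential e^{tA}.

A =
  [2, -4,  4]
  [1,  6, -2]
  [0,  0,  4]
e^{tA} =
  [-2*t*exp(4*t) + exp(4*t), -4*t*exp(4*t), 4*t*exp(4*t)]
  [t*exp(4*t), 2*t*exp(4*t) + exp(4*t), -2*t*exp(4*t)]
  [0, 0, exp(4*t)]

Strategy: write A = P · J · P⁻¹ where J is a Jordan canonical form, so e^{tA} = P · e^{tJ} · P⁻¹, and e^{tJ} can be computed block-by-block.

A has Jordan form
J =
  [4, 1, 0]
  [0, 4, 0]
  [0, 0, 4]
(up to reordering of blocks).

Per-block formulas:
  For a 2×2 Jordan block J_2(4): exp(t · J_2(4)) = e^(4t)·(I + t·N), where N is the 2×2 nilpotent shift.
  For a 1×1 block at λ = 4: exp(t · [4]) = [e^(4t)].

After assembling e^{tJ} and conjugating by P, we get:

e^{tA} =
  [-2*t*exp(4*t) + exp(4*t), -4*t*exp(4*t), 4*t*exp(4*t)]
  [t*exp(4*t), 2*t*exp(4*t) + exp(4*t), -2*t*exp(4*t)]
  [0, 0, exp(4*t)]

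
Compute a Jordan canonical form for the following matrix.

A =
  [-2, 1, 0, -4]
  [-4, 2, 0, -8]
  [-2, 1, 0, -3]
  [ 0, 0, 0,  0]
J_2(0) ⊕ J_2(0)

The characteristic polynomial is
  det(x·I − A) = x^4

Eigenvalues and multiplicities (the geometric multiplicity of λ is n − rank(A − λI), which equals the number of Jordan blocks for λ):
  λ = 0: algebraic multiplicity = 4, geometric multiplicity = 2

Determining the block sizes for each eigenvalue:
  λ = 0: with am = 4 and gm = 2, the partition is not yet determined (e.g. several partitions of 4 into 2 parts exist). Let N = A − (0)·I. Computing rank(N^1) = 2, rank(N^2) = 0; the number of blocks of size ≥ j is rank(N^{j−1}) − rank(N^j), giving [2, 2]. So we have 2 block(s) of size 2 → block sizes [2, 2]

Assembling the blocks gives a Jordan form
J =
  [0, 1, 0, 0]
  [0, 0, 0, 0]
  [0, 0, 0, 1]
  [0, 0, 0, 0]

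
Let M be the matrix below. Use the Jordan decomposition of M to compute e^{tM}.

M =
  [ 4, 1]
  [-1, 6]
e^{tM} =
  [-t*exp(5*t) + exp(5*t), t*exp(5*t)]
  [-t*exp(5*t), t*exp(5*t) + exp(5*t)]

Strategy: write M = P · J · P⁻¹ where J is a Jordan canonical form, so e^{tM} = P · e^{tJ} · P⁻¹, and e^{tJ} can be computed block-by-block.

M has Jordan form
J =
  [5, 1]
  [0, 5]
(up to reordering of blocks).

Per-block formulas:
  For a 2×2 Jordan block J_2(5): exp(t · J_2(5)) = e^(5t)·(I + t·N), where N is the 2×2 nilpotent shift.

After assembling e^{tJ} and conjugating by P, we get:

e^{tM} =
  [-t*exp(5*t) + exp(5*t), t*exp(5*t)]
  [-t*exp(5*t), t*exp(5*t) + exp(5*t)]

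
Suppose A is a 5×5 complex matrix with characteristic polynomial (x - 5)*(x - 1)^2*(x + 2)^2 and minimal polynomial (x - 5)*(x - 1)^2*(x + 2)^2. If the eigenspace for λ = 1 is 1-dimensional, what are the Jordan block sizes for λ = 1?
Block sizes for λ = 1: [2]

Step 1 — from the characteristic polynomial, algebraic multiplicity of λ = 1 is 2. From dim ker(A − (1)·I) = 1, there are exactly 1 Jordan blocks for λ = 1.
Step 2 — from the minimal polynomial, the factor (x − 1)^2 tells us the largest block for λ = 1 has size 2.
Step 3 — with total size 2, 1 blocks, and largest block 2, the block sizes (in nonincreasing order) are [2].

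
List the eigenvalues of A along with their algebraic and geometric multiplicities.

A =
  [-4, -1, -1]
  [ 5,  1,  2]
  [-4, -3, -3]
λ = -2: alg = 3, geom = 1

Step 1 — factor the characteristic polynomial to read off the algebraic multiplicities:
  χ_A(x) = (x + 2)^3

Step 2 — compute geometric multiplicities via the rank-nullity identity g(λ) = n − rank(A − λI):
  rank(A − (-2)·I) = 2, so dim ker(A − (-2)·I) = n − 2 = 1

Summary:
  λ = -2: algebraic multiplicity = 3, geometric multiplicity = 1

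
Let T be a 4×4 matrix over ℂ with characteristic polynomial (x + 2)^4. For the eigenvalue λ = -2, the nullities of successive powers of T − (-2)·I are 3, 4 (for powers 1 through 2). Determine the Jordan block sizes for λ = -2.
Block sizes for λ = -2: [2, 1, 1]

From the dimensions of kernels of powers, the number of Jordan blocks of size at least j is d_j − d_{j−1} where d_j = dim ker(N^j) (with d_0 = 0). Computing the differences gives [3, 1].
The number of blocks of size exactly k is (#blocks of size ≥ k) − (#blocks of size ≥ k + 1), so the partition is: 2 block(s) of size 1, 1 block(s) of size 2.
In nonincreasing order the block sizes are [2, 1, 1].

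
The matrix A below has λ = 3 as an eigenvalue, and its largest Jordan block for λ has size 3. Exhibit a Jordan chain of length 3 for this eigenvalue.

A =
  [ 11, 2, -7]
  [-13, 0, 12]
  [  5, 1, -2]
A Jordan chain for λ = 3 of length 3:
v_1 = (3, -5, 2)ᵀ
v_2 = (8, -13, 5)ᵀ
v_3 = (1, 0, 0)ᵀ

Let N = A − (3)·I. We want v_3 with N^3 v_3 = 0 but N^2 v_3 ≠ 0; then v_{j-1} := N · v_j for j = 3, …, 2.

Pick v_3 = (1, 0, 0)ᵀ.
Then v_2 = N · v_3 = (8, -13, 5)ᵀ.
Then v_1 = N · v_2 = (3, -5, 2)ᵀ.

Sanity check: (A − (3)·I) v_1 = (0, 0, 0)ᵀ = 0. ✓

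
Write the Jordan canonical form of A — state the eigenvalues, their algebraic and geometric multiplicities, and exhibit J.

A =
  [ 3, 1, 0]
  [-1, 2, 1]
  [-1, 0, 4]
J_3(3)

The characteristic polynomial is
  det(x·I − A) = x^3 - 9*x^2 + 27*x - 27 = (x - 3)^3

Eigenvalues and multiplicities (the geometric multiplicity of λ is n − rank(A − λI), which equals the number of Jordan blocks for λ):
  λ = 3: algebraic multiplicity = 3, geometric multiplicity = 1

Determining the block sizes for each eigenvalue:
  λ = 3: one block (gm = 1), so the single block has size am = 3 → block sizes [3]

Assembling the blocks gives a Jordan form
J =
  [3, 1, 0]
  [0, 3, 1]
  [0, 0, 3]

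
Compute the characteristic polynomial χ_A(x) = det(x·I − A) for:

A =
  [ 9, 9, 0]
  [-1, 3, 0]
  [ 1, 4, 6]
x^3 - 18*x^2 + 108*x - 216

Expanding det(x·I − A) (e.g. by cofactor expansion or by noting that A is similar to its Jordan form J, which has the same characteristic polynomial as A) gives
  χ_A(x) = x^3 - 18*x^2 + 108*x - 216
which factors as (x - 6)^3. The eigenvalues (with algebraic multiplicities) are λ = 6 with multiplicity 3.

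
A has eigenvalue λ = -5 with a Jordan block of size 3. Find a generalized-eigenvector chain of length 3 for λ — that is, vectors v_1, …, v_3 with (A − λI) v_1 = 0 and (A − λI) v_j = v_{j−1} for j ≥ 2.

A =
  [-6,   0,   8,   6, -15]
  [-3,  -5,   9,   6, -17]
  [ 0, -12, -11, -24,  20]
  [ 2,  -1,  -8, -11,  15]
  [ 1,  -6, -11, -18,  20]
A Jordan chain for λ = -5 of length 3:
v_1 = (-2, -2, 8, 4, 6)ᵀ
v_2 = (-1, -3, 0, 2, 1)ᵀ
v_3 = (1, 0, 0, 0, 0)ᵀ

Let N = A − (-5)·I. We want v_3 with N^3 v_3 = 0 but N^2 v_3 ≠ 0; then v_{j-1} := N · v_j for j = 3, …, 2.

Pick v_3 = (1, 0, 0, 0, 0)ᵀ.
Then v_2 = N · v_3 = (-1, -3, 0, 2, 1)ᵀ.
Then v_1 = N · v_2 = (-2, -2, 8, 4, 6)ᵀ.

Sanity check: (A − (-5)·I) v_1 = (0, 0, 0, 0, 0)ᵀ = 0. ✓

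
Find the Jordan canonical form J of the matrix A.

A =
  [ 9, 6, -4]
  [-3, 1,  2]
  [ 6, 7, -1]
J_3(3)

The characteristic polynomial is
  det(x·I − A) = x^3 - 9*x^2 + 27*x - 27 = (x - 3)^3

Eigenvalues and multiplicities (the geometric multiplicity of λ is n − rank(A − λI), which equals the number of Jordan blocks for λ):
  λ = 3: algebraic multiplicity = 3, geometric multiplicity = 1

Determining the block sizes for each eigenvalue:
  λ = 3: one block (gm = 1), so the single block has size am = 3 → block sizes [3]

Assembling the blocks gives a Jordan form
J =
  [3, 1, 0]
  [0, 3, 1]
  [0, 0, 3]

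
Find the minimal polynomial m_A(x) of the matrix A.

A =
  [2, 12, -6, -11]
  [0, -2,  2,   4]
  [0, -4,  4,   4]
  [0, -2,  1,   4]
x^3 - 6*x^2 + 12*x - 8

The characteristic polynomial is χ_A(x) = (x - 2)^4, so the eigenvalues are known. The minimal polynomial is
  m_A(x) = Π_λ (x − λ)^{k_λ}
where k_λ is the size of the *largest* Jordan block for λ (equivalently, the smallest k with (A − λI)^k v = 0 for every generalised eigenvector v of λ).

  λ = 2: largest Jordan block has size 3, contributing (x − 2)^3

So m_A(x) = (x - 2)^3 = x^3 - 6*x^2 + 12*x - 8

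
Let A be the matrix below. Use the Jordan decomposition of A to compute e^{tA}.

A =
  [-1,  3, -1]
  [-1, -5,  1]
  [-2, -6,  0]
e^{tA} =
  [t*exp(-2*t) + exp(-2*t), 3*t*exp(-2*t), -t*exp(-2*t)]
  [-t*exp(-2*t), -3*t*exp(-2*t) + exp(-2*t), t*exp(-2*t)]
  [-2*t*exp(-2*t), -6*t*exp(-2*t), 2*t*exp(-2*t) + exp(-2*t)]

Strategy: write A = P · J · P⁻¹ where J is a Jordan canonical form, so e^{tA} = P · e^{tJ} · P⁻¹, and e^{tJ} can be computed block-by-block.

A has Jordan form
J =
  [-2,  1,  0]
  [ 0, -2,  0]
  [ 0,  0, -2]
(up to reordering of blocks).

Per-block formulas:
  For a 1×1 block at λ = -2: exp(t · [-2]) = [e^(-2t)].
  For a 2×2 Jordan block J_2(-2): exp(t · J_2(-2)) = e^(-2t)·(I + t·N), where N is the 2×2 nilpotent shift.

After assembling e^{tJ} and conjugating by P, we get:

e^{tA} =
  [t*exp(-2*t) + exp(-2*t), 3*t*exp(-2*t), -t*exp(-2*t)]
  [-t*exp(-2*t), -3*t*exp(-2*t) + exp(-2*t), t*exp(-2*t)]
  [-2*t*exp(-2*t), -6*t*exp(-2*t), 2*t*exp(-2*t) + exp(-2*t)]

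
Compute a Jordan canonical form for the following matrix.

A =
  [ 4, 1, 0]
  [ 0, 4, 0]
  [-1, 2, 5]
J_2(4) ⊕ J_1(5)

The characteristic polynomial is
  det(x·I − A) = x^3 - 13*x^2 + 56*x - 80 = (x - 5)*(x - 4)^2

Eigenvalues and multiplicities (the geometric multiplicity of λ is n − rank(A − λI), which equals the number of Jordan blocks for λ):
  λ = 4: algebraic multiplicity = 2, geometric multiplicity = 1
  λ = 5: algebraic multiplicity = 1, geometric multiplicity = 1

Determining the block sizes for each eigenvalue:
  λ = 4: one block (gm = 1), so the single block has size am = 2 → block sizes [2]
  λ = 5: one block (gm = 1), so the single block has size am = 1 → block sizes [1]

Assembling the blocks gives a Jordan form
J =
  [4, 1, 0]
  [0, 4, 0]
  [0, 0, 5]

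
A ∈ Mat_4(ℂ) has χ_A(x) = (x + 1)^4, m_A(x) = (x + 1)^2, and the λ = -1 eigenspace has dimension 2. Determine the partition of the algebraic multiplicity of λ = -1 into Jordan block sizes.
Block sizes for λ = -1: [2, 2]

Step 1 — from the characteristic polynomial, algebraic multiplicity of λ = -1 is 4. From dim ker(A − (-1)·I) = 2, there are exactly 2 Jordan blocks for λ = -1.
Step 2 — from the minimal polynomial, the factor (x + 1)^2 tells us the largest block for λ = -1 has size 2.
Step 3 — with total size 4, 2 blocks, and largest block 2, the block sizes (in nonincreasing order) are [2, 2].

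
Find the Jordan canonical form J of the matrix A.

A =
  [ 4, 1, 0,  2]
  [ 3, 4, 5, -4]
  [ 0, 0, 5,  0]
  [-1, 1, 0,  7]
J_3(5) ⊕ J_1(5)

The characteristic polynomial is
  det(x·I − A) = x^4 - 20*x^3 + 150*x^2 - 500*x + 625 = (x - 5)^4

Eigenvalues and multiplicities (the geometric multiplicity of λ is n − rank(A − λI), which equals the number of Jordan blocks for λ):
  λ = 5: algebraic multiplicity = 4, geometric multiplicity = 2

Determining the block sizes for each eigenvalue:
  λ = 5: with am = 4 and gm = 2, the partition is not yet determined (e.g. several partitions of 4 into 2 parts exist). Let N = A − (5)·I. Computing rank(N^1) = 2, rank(N^2) = 1, rank(N^3) = 0; the number of blocks of size ≥ j is rank(N^{j−1}) − rank(N^j), giving [2, 1, 1]. So we have 1 block(s) of size 3, 1 block(s) of size 1 → block sizes [3, 1]

Assembling the blocks gives a Jordan form
J =
  [5, 1, 0, 0]
  [0, 5, 1, 0]
  [0, 0, 5, 0]
  [0, 0, 0, 5]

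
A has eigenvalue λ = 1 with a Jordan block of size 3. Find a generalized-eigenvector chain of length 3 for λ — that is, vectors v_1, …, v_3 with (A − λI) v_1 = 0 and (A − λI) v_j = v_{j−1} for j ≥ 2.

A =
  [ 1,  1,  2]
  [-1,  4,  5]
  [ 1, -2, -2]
A Jordan chain for λ = 1 of length 3:
v_1 = (1, 2, -1)ᵀ
v_2 = (0, -1, 1)ᵀ
v_3 = (1, 0, 0)ᵀ

Let N = A − (1)·I. We want v_3 with N^3 v_3 = 0 but N^2 v_3 ≠ 0; then v_{j-1} := N · v_j for j = 3, …, 2.

Pick v_3 = (1, 0, 0)ᵀ.
Then v_2 = N · v_3 = (0, -1, 1)ᵀ.
Then v_1 = N · v_2 = (1, 2, -1)ᵀ.

Sanity check: (A − (1)·I) v_1 = (0, 0, 0)ᵀ = 0. ✓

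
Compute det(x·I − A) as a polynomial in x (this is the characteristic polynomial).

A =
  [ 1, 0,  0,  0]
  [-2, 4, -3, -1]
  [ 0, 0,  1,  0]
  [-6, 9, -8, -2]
x^4 - 4*x^3 + 6*x^2 - 4*x + 1

Expanding det(x·I − A) (e.g. by cofactor expansion or by noting that A is similar to its Jordan form J, which has the same characteristic polynomial as A) gives
  χ_A(x) = x^4 - 4*x^3 + 6*x^2 - 4*x + 1
which factors as (x - 1)^4. The eigenvalues (with algebraic multiplicities) are λ = 1 with multiplicity 4.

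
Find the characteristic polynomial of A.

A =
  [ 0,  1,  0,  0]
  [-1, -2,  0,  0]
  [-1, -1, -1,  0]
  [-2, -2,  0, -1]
x^4 + 4*x^3 + 6*x^2 + 4*x + 1

Expanding det(x·I − A) (e.g. by cofactor expansion or by noting that A is similar to its Jordan form J, which has the same characteristic polynomial as A) gives
  χ_A(x) = x^4 + 4*x^3 + 6*x^2 + 4*x + 1
which factors as (x + 1)^4. The eigenvalues (with algebraic multiplicities) are λ = -1 with multiplicity 4.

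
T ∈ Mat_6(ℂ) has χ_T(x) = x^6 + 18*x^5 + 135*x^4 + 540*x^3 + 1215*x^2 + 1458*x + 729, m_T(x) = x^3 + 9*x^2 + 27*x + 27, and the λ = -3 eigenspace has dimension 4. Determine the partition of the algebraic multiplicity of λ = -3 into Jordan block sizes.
Block sizes for λ = -3: [3, 1, 1, 1]

Step 1 — from the characteristic polynomial, algebraic multiplicity of λ = -3 is 6. From dim ker(T − (-3)·I) = 4, there are exactly 4 Jordan blocks for λ = -3.
Step 2 — from the minimal polynomial, the factor (x + 3)^3 tells us the largest block for λ = -3 has size 3.
Step 3 — with total size 6, 4 blocks, and largest block 3, the block sizes (in nonincreasing order) are [3, 1, 1, 1].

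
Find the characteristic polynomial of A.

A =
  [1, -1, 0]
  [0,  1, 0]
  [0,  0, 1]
x^3 - 3*x^2 + 3*x - 1

Expanding det(x·I − A) (e.g. by cofactor expansion or by noting that A is similar to its Jordan form J, which has the same characteristic polynomial as A) gives
  χ_A(x) = x^3 - 3*x^2 + 3*x - 1
which factors as (x - 1)^3. The eigenvalues (with algebraic multiplicities) are λ = 1 with multiplicity 3.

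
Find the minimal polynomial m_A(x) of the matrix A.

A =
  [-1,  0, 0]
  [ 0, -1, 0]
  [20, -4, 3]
x^2 - 2*x - 3

The characteristic polynomial is χ_A(x) = (x - 3)*(x + 1)^2, so the eigenvalues are known. The minimal polynomial is
  m_A(x) = Π_λ (x − λ)^{k_λ}
where k_λ is the size of the *largest* Jordan block for λ (equivalently, the smallest k with (A − λI)^k v = 0 for every generalised eigenvector v of λ).

  λ = -1: largest Jordan block has size 1, contributing (x + 1)
  λ = 3: largest Jordan block has size 1, contributing (x − 3)

So m_A(x) = (x - 3)*(x + 1) = x^2 - 2*x - 3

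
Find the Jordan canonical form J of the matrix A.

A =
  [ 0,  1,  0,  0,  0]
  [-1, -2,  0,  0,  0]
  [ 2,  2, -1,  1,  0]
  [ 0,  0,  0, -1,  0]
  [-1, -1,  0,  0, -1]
J_2(-1) ⊕ J_2(-1) ⊕ J_1(-1)

The characteristic polynomial is
  det(x·I − A) = x^5 + 5*x^4 + 10*x^3 + 10*x^2 + 5*x + 1 = (x + 1)^5

Eigenvalues and multiplicities (the geometric multiplicity of λ is n − rank(A − λI), which equals the number of Jordan blocks for λ):
  λ = -1: algebraic multiplicity = 5, geometric multiplicity = 3

Determining the block sizes for each eigenvalue:
  λ = -1: with am = 5 and gm = 3, the partition is not yet determined (e.g. several partitions of 5 into 3 parts exist). Let N = A − (-1)·I. Computing rank(N^1) = 2, rank(N^2) = 0; the number of blocks of size ≥ j is rank(N^{j−1}) − rank(N^j), giving [3, 2]. So we have 2 block(s) of size 2, 1 block(s) of size 1 → block sizes [2, 2, 1]

Assembling the blocks gives a Jordan form
J =
  [-1,  1,  0,  0,  0]
  [ 0, -1,  0,  0,  0]
  [ 0,  0, -1,  1,  0]
  [ 0,  0,  0, -1,  0]
  [ 0,  0,  0,  0, -1]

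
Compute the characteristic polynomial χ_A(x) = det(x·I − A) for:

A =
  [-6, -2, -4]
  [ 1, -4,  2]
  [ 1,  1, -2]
x^3 + 12*x^2 + 48*x + 64

Expanding det(x·I − A) (e.g. by cofactor expansion or by noting that A is similar to its Jordan form J, which has the same characteristic polynomial as A) gives
  χ_A(x) = x^3 + 12*x^2 + 48*x + 64
which factors as (x + 4)^3. The eigenvalues (with algebraic multiplicities) are λ = -4 with multiplicity 3.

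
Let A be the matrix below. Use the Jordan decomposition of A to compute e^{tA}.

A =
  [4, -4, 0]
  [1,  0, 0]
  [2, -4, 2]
e^{tA} =
  [2*t*exp(2*t) + exp(2*t), -4*t*exp(2*t), 0]
  [t*exp(2*t), -2*t*exp(2*t) + exp(2*t), 0]
  [2*t*exp(2*t), -4*t*exp(2*t), exp(2*t)]

Strategy: write A = P · J · P⁻¹ where J is a Jordan canonical form, so e^{tA} = P · e^{tJ} · P⁻¹, and e^{tJ} can be computed block-by-block.

A has Jordan form
J =
  [2, 1, 0]
  [0, 2, 0]
  [0, 0, 2]
(up to reordering of blocks).

Per-block formulas:
  For a 1×1 block at λ = 2: exp(t · [2]) = [e^(2t)].
  For a 2×2 Jordan block J_2(2): exp(t · J_2(2)) = e^(2t)·(I + t·N), where N is the 2×2 nilpotent shift.

After assembling e^{tJ} and conjugating by P, we get:

e^{tA} =
  [2*t*exp(2*t) + exp(2*t), -4*t*exp(2*t), 0]
  [t*exp(2*t), -2*t*exp(2*t) + exp(2*t), 0]
  [2*t*exp(2*t), -4*t*exp(2*t), exp(2*t)]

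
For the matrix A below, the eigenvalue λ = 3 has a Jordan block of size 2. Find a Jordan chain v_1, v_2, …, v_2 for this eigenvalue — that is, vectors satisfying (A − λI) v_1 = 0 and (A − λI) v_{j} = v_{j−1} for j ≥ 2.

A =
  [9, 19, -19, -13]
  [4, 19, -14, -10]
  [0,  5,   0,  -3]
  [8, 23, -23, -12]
A Jordan chain for λ = 3 of length 2:
v_1 = (-1, 0, -1, 1)ᵀ
v_2 = (3, 1, 2, 0)ᵀ

Let N = A − (3)·I. We want v_2 with N^2 v_2 = 0 but N^1 v_2 ≠ 0; then v_{j-1} := N · v_j for j = 2, …, 2.

Pick v_2 = (3, 1, 2, 0)ᵀ.
Then v_1 = N · v_2 = (-1, 0, -1, 1)ᵀ.

Sanity check: (A − (3)·I) v_1 = (0, 0, 0, 0)ᵀ = 0. ✓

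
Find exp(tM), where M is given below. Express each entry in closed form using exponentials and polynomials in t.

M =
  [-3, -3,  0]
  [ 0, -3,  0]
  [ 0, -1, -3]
e^{tM} =
  [exp(-3*t), -3*t*exp(-3*t), 0]
  [0, exp(-3*t), 0]
  [0, -t*exp(-3*t), exp(-3*t)]

Strategy: write M = P · J · P⁻¹ where J is a Jordan canonical form, so e^{tM} = P · e^{tJ} · P⁻¹, and e^{tJ} can be computed block-by-block.

M has Jordan form
J =
  [-3,  1,  0]
  [ 0, -3,  0]
  [ 0,  0, -3]
(up to reordering of blocks).

Per-block formulas:
  For a 2×2 Jordan block J_2(-3): exp(t · J_2(-3)) = e^(-3t)·(I + t·N), where N is the 2×2 nilpotent shift.
  For a 1×1 block at λ = -3: exp(t · [-3]) = [e^(-3t)].

After assembling e^{tJ} and conjugating by P, we get:

e^{tM} =
  [exp(-3*t), -3*t*exp(-3*t), 0]
  [0, exp(-3*t), 0]
  [0, -t*exp(-3*t), exp(-3*t)]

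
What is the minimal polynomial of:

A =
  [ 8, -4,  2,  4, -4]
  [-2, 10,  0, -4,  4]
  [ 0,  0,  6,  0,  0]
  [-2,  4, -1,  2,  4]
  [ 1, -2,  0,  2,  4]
x^2 - 12*x + 36

The characteristic polynomial is χ_A(x) = (x - 6)^5, so the eigenvalues are known. The minimal polynomial is
  m_A(x) = Π_λ (x − λ)^{k_λ}
where k_λ is the size of the *largest* Jordan block for λ (equivalently, the smallest k with (A − λI)^k v = 0 for every generalised eigenvector v of λ).

  λ = 6: largest Jordan block has size 2, contributing (x − 6)^2

So m_A(x) = (x - 6)^2 = x^2 - 12*x + 36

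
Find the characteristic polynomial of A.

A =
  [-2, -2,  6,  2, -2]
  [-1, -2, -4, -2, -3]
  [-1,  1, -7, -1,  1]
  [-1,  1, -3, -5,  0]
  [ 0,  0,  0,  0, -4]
x^5 + 20*x^4 + 160*x^3 + 640*x^2 + 1280*x + 1024

Expanding det(x·I − A) (e.g. by cofactor expansion or by noting that A is similar to its Jordan form J, which has the same characteristic polynomial as A) gives
  χ_A(x) = x^5 + 20*x^4 + 160*x^3 + 640*x^2 + 1280*x + 1024
which factors as (x + 4)^5. The eigenvalues (with algebraic multiplicities) are λ = -4 with multiplicity 5.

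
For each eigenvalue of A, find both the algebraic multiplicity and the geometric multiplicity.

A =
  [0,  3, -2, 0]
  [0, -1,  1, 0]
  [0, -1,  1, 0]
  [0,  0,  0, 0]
λ = 0: alg = 4, geom = 2

Step 1 — factor the characteristic polynomial to read off the algebraic multiplicities:
  χ_A(x) = x^4

Step 2 — compute geometric multiplicities via the rank-nullity identity g(λ) = n − rank(A − λI):
  rank(A − (0)·I) = 2, so dim ker(A − (0)·I) = n − 2 = 2

Summary:
  λ = 0: algebraic multiplicity = 4, geometric multiplicity = 2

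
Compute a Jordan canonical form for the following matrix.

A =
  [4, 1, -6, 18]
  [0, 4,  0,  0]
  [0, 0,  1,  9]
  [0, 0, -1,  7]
J_2(4) ⊕ J_2(4)

The characteristic polynomial is
  det(x·I − A) = x^4 - 16*x^3 + 96*x^2 - 256*x + 256 = (x - 4)^4

Eigenvalues and multiplicities (the geometric multiplicity of λ is n − rank(A − λI), which equals the number of Jordan blocks for λ):
  λ = 4: algebraic multiplicity = 4, geometric multiplicity = 2

Determining the block sizes for each eigenvalue:
  λ = 4: with am = 4 and gm = 2, the partition is not yet determined (e.g. several partitions of 4 into 2 parts exist). Let N = A − (4)·I. Computing rank(N^1) = 2, rank(N^2) = 0; the number of blocks of size ≥ j is rank(N^{j−1}) − rank(N^j), giving [2, 2]. So we have 2 block(s) of size 2 → block sizes [2, 2]

Assembling the blocks gives a Jordan form
J =
  [4, 1, 0, 0]
  [0, 4, 0, 0]
  [0, 0, 4, 1]
  [0, 0, 0, 4]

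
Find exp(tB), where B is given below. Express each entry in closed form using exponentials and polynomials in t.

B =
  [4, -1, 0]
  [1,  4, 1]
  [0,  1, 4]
e^{tB} =
  [-t^2*exp(4*t)/2 + exp(4*t), -t*exp(4*t), -t^2*exp(4*t)/2]
  [t*exp(4*t), exp(4*t), t*exp(4*t)]
  [t^2*exp(4*t)/2, t*exp(4*t), t^2*exp(4*t)/2 + exp(4*t)]

Strategy: write B = P · J · P⁻¹ where J is a Jordan canonical form, so e^{tB} = P · e^{tJ} · P⁻¹, and e^{tJ} can be computed block-by-block.

B has Jordan form
J =
  [4, 1, 0]
  [0, 4, 1]
  [0, 0, 4]
(up to reordering of blocks).

Per-block formulas:
  For a 3×3 Jordan block J_3(4): exp(t · J_3(4)) = e^(4t)·(I + t·N + (t^2/2)·N^2), where N is the 3×3 nilpotent shift.

After assembling e^{tJ} and conjugating by P, we get:

e^{tB} =
  [-t^2*exp(4*t)/2 + exp(4*t), -t*exp(4*t), -t^2*exp(4*t)/2]
  [t*exp(4*t), exp(4*t), t*exp(4*t)]
  [t^2*exp(4*t)/2, t*exp(4*t), t^2*exp(4*t)/2 + exp(4*t)]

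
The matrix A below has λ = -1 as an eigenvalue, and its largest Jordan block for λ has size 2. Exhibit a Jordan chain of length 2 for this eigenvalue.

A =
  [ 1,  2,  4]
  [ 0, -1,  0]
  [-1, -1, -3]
A Jordan chain for λ = -1 of length 2:
v_1 = (2, 0, -1)ᵀ
v_2 = (1, 0, 0)ᵀ

Let N = A − (-1)·I. We want v_2 with N^2 v_2 = 0 but N^1 v_2 ≠ 0; then v_{j-1} := N · v_j for j = 2, …, 2.

Pick v_2 = (1, 0, 0)ᵀ.
Then v_1 = N · v_2 = (2, 0, -1)ᵀ.

Sanity check: (A − (-1)·I) v_1 = (0, 0, 0)ᵀ = 0. ✓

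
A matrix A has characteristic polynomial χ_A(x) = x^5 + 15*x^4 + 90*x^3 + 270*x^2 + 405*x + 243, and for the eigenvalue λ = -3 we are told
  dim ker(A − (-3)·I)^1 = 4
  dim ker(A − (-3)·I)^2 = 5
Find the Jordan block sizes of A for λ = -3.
Block sizes for λ = -3: [2, 1, 1, 1]

From the dimensions of kernels of powers, the number of Jordan blocks of size at least j is d_j − d_{j−1} where d_j = dim ker(N^j) (with d_0 = 0). Computing the differences gives [4, 1].
The number of blocks of size exactly k is (#blocks of size ≥ k) − (#blocks of size ≥ k + 1), so the partition is: 3 block(s) of size 1, 1 block(s) of size 2.
In nonincreasing order the block sizes are [2, 1, 1, 1].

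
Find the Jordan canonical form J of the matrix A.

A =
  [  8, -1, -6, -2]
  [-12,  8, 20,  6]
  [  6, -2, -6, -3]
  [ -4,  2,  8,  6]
J_2(4) ⊕ J_2(4)

The characteristic polynomial is
  det(x·I − A) = x^4 - 16*x^3 + 96*x^2 - 256*x + 256 = (x - 4)^4

Eigenvalues and multiplicities (the geometric multiplicity of λ is n − rank(A − λI), which equals the number of Jordan blocks for λ):
  λ = 4: algebraic multiplicity = 4, geometric multiplicity = 2

Determining the block sizes for each eigenvalue:
  λ = 4: with am = 4 and gm = 2, the partition is not yet determined (e.g. several partitions of 4 into 2 parts exist). Let N = A − (4)·I. Computing rank(N^1) = 2, rank(N^2) = 0; the number of blocks of size ≥ j is rank(N^{j−1}) − rank(N^j), giving [2, 2]. So we have 2 block(s) of size 2 → block sizes [2, 2]

Assembling the blocks gives a Jordan form
J =
  [4, 1, 0, 0]
  [0, 4, 0, 0]
  [0, 0, 4, 1]
  [0, 0, 0, 4]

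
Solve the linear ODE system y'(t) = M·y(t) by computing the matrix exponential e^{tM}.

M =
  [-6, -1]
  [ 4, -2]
e^{tM} =
  [-2*t*exp(-4*t) + exp(-4*t), -t*exp(-4*t)]
  [4*t*exp(-4*t), 2*t*exp(-4*t) + exp(-4*t)]

Strategy: write M = P · J · P⁻¹ where J is a Jordan canonical form, so e^{tM} = P · e^{tJ} · P⁻¹, and e^{tJ} can be computed block-by-block.

M has Jordan form
J =
  [-4,  1]
  [ 0, -4]
(up to reordering of blocks).

Per-block formulas:
  For a 2×2 Jordan block J_2(-4): exp(t · J_2(-4)) = e^(-4t)·(I + t·N), where N is the 2×2 nilpotent shift.

After assembling e^{tJ} and conjugating by P, we get:

e^{tM} =
  [-2*t*exp(-4*t) + exp(-4*t), -t*exp(-4*t)]
  [4*t*exp(-4*t), 2*t*exp(-4*t) + exp(-4*t)]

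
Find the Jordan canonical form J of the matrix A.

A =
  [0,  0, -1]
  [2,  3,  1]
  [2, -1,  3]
J_3(2)

The characteristic polynomial is
  det(x·I − A) = x^3 - 6*x^2 + 12*x - 8 = (x - 2)^3

Eigenvalues and multiplicities (the geometric multiplicity of λ is n − rank(A − λI), which equals the number of Jordan blocks for λ):
  λ = 2: algebraic multiplicity = 3, geometric multiplicity = 1

Determining the block sizes for each eigenvalue:
  λ = 2: one block (gm = 1), so the single block has size am = 3 → block sizes [3]

Assembling the blocks gives a Jordan form
J =
  [2, 1, 0]
  [0, 2, 1]
  [0, 0, 2]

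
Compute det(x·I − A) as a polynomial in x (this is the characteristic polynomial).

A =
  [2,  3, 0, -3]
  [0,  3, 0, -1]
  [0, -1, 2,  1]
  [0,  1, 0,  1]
x^4 - 8*x^3 + 24*x^2 - 32*x + 16

Expanding det(x·I − A) (e.g. by cofactor expansion or by noting that A is similar to its Jordan form J, which has the same characteristic polynomial as A) gives
  χ_A(x) = x^4 - 8*x^3 + 24*x^2 - 32*x + 16
which factors as (x - 2)^4. The eigenvalues (with algebraic multiplicities) are λ = 2 with multiplicity 4.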